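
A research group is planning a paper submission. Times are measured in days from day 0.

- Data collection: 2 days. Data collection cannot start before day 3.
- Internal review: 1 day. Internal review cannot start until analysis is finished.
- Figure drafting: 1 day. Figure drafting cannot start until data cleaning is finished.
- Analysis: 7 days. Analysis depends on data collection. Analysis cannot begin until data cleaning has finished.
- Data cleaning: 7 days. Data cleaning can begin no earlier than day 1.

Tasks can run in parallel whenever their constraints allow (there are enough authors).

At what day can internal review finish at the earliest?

16

Data cleaning cannot begin until its own release at day 1. It runs from day 1 to 1 + 7 = day 8.
Data collection waits on its own release at day 3, so it starts at day 3 and finishes at 3 + 2 = day 5.
Analysis cannot start until data collection (finishes day 5); data cleaning (finishes day 8). The controlling bound is day 8, so analysis finishes at 8 + 7 = day 15.
Internal review waits on analysis (finishes day 15), so it starts at day 15 and finishes at 15 + 1 = day 16.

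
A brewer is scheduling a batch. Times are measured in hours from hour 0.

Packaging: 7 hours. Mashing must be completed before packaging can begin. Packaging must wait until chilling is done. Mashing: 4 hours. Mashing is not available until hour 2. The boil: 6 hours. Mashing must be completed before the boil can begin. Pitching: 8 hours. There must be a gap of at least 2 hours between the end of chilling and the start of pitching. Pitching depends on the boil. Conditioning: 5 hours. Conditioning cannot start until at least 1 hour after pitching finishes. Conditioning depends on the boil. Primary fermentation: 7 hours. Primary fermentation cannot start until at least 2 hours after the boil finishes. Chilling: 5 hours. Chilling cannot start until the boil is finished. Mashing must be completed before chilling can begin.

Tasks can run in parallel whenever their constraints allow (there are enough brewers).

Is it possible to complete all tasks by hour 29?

No

After its own release at hour 2, mashing can start at hour 2 and finishes at hour 6.
The boil waits on mashing (finishes hour 6), so it starts at hour 6 and finishes at 6 + 6 = hour 12.
After the boil (finishes hour 12, plus 2-hour gap → hour 14), primary fermentation can start at hour 14 and finishes at hour 21.
For chilling: the boil (finishes hour 12); mashing (finishes hour 6). Taking the maximum gives a start of hour 12, and it finishes at 12 + 5 = hour 17.
Packaging has to wait for mashing (finishes hour 6); chilling (finishes hour 17). The latest of these is hour 17, so packaging runs hour 17 to 17 + 7 = hour 24.
For pitching: chilling (finishes hour 17, plus 2-hour gap → hour 19); the boil (finishes hour 12). Taking the maximum gives a start of hour 19, and it finishes at 19 + 8 = hour 27.
For conditioning: pitching (finishes hour 27, plus 1-hour gap → hour 28); the boil (finishes hour 12). Taking the maximum gives a start of hour 28, and it finishes at 28 + 5 = hour 33.
The earliest everything can be done is hour 33, which is after the deadline of 29, so it is not possible.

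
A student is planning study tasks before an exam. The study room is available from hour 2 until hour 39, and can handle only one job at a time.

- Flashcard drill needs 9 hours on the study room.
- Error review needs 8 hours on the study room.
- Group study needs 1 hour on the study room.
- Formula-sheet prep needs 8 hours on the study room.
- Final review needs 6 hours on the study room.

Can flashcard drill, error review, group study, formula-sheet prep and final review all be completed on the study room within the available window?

Yes

The study room window is 39 − 2 = 37 hours.
Running back to back, the jobs need 9 + 8 + 1 + 8 + 6 = 32 hours on the study room.
Since 32 ≤ 37, they fit within the window.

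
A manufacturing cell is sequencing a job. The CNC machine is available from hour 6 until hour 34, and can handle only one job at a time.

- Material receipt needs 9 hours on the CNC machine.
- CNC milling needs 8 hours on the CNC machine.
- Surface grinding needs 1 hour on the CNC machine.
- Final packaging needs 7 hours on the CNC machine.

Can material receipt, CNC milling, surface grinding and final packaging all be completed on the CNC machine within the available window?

The CNC machine window is 34 − 6 = 28 hours.
Running back to back, the jobs need 9 + 8 + 1 + 7 = 25 hours on the CNC machine.
Since 25 ≤ 28, they fit within the window.

Yes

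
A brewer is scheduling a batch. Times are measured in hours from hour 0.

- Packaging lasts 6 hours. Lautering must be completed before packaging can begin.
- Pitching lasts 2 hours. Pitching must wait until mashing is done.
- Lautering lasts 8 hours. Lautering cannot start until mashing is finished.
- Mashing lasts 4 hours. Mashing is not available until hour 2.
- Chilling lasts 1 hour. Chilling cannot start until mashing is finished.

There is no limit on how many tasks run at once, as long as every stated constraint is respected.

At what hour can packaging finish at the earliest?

Mashing waits on its own release at hour 2, so it starts at hour 2 and finishes at 2 + 4 = hour 6.
Lautering cannot begin until mashing (finishes hour 6). It runs from hour 6 to 6 + 8 = hour 14.
After lautering (finishes hour 14), packaging can start at hour 14 and finishes at hour 20.

20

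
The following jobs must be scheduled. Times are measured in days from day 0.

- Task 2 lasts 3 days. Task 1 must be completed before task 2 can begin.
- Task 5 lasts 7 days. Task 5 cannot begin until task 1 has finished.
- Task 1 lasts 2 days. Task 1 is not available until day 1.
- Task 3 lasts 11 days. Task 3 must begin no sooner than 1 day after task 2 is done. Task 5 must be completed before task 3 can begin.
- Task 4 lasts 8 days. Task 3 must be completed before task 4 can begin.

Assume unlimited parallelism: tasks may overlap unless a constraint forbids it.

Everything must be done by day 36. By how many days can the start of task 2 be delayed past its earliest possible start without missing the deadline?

10

Task 1 waits on its own release at day 1, so it starts at day 1 and finishes at 1 + 2 = day 3.
Task 2 waits on task 1 (finishes day 3), so it starts at day 3 and finishes at 3 + 3 = day 6.

Working backward from the deadline:
Nothing follows task 4; the deadline of day 36 is its only limit. It must start by 36 − 8 = day 28.
Task 3 must finish before task 4 (must start by day 28). With an 11-day duration, task 3 must start by 28 − 11 = day 17.
Task 2 must finish before task 3 (must start by day 17, minus 1-day gap → day 16). With a 3-day duration, task 2 must start by 16 − 3 = day 13.
So task 2 can start as early as day 3 and as late as day 13, giving 13 − 3 = 10 days of slack.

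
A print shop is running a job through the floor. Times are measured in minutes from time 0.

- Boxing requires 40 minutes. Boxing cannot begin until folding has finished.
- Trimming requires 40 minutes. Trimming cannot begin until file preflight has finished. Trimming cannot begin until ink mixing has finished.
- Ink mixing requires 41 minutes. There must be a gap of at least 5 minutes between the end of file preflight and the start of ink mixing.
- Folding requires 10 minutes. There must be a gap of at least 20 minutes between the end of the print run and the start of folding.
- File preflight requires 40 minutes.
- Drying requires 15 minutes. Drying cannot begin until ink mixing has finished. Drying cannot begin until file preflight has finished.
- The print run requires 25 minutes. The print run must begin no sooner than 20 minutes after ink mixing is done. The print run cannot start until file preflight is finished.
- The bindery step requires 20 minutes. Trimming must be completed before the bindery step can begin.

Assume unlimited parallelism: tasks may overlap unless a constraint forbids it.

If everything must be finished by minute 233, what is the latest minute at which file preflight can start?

To finish by minute 233, boxing (duration 40) must start no later than minute 193.
Since boxing (must start by minute 193) depends on it, folding must finish by minute 193. Backing off its 10-minute duration gives a latest start of minute 183.
The print run must finish before folding (must start by minute 183, minus 20-minute gap → minute 163). With a 25-minute duration, the print run must start by 163 − 25 = minute 138.
Nothing follows drying; the deadline of minute 233 is its only limit. It must start by 233 − 15 = minute 218.
Nothing follows the bindery step; the deadline of minute 233 is its only limit. It must start by 233 − 20 = minute 213.
Trimming has to be done before the bindery step (must start by minute 213). That means finishing by minute 213, i.e. starting by 213 − 40 = minute 173.
For ink mixing: the print run (must start by minute 138, minus 20-minute gap → minute 118); drying (must start by minute 218); trimming (must start by minute 173). The most restrictive is minute 118; with a 41-minute duration, ink mixing must start by minute 77.
File preflight must finish in time for ink mixing (must start by minute 77, minus 5-minute gap → minute 72); the print run (must start by minute 138); drying (must start by minute 218); trimming (must start by minute 173). The tightest is minute 72, so file preflight must start by 72 − 40 = minute 32.

32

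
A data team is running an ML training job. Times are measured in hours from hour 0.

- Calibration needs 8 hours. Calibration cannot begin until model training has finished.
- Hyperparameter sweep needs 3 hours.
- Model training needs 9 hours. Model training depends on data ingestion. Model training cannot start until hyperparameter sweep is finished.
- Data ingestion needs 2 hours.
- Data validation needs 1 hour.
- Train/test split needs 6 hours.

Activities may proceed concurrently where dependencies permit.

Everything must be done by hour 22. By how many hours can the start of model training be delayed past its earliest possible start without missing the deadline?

Hyperparameter sweep can start immediately at hour 0; it finishes at hour 3.
Data ingestion can start immediately at hour 0; it finishes at hour 2.
Model training cannot start until data ingestion (finishes hour 2); hyperparameter sweep (finishes hour 3). The controlling bound is hour 3, so model training finishes at 3 + 9 = hour 12.

Working backward from the deadline:
Calibration has no dependents, so it just needs to finish by hour 22. Starting by 22 − 8 = hour 14 achieves that.
Since calibration (must start by hour 14) depends on it, model training must finish by hour 14. Backing off its 9-hour duration gives a latest start of hour 5.
So model training can start as early as hour 3 and as late as hour 5, giving 5 − 3 = 2 hours of slack.

2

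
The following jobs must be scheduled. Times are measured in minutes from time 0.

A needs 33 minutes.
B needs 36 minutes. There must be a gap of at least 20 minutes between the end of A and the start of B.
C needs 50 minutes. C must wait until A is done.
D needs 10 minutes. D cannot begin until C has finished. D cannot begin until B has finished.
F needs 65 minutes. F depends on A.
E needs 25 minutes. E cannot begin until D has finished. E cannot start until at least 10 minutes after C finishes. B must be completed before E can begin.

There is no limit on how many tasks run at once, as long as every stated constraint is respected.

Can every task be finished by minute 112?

No

Nothing blocks A, so it runs from minute 0 to minute 33.
After A (finishes minute 33), F can start at minute 33 and finishes at minute 98.
C waits on A (finishes minute 33), so it starts at minute 33 and finishes at 33 + 50 = minute 83.
B waits on A (finishes minute 33, plus 20-minute gap → minute 53), so it starts at minute 53 and finishes at 53 + 36 = minute 89.
For D: C (finishes minute 83); B (finishes minute 89). Taking the maximum gives a start of minute 89, and it finishes at 89 + 10 = minute 99.
E needs all of D (finishes minute 99); C (finishes minute 83, plus 10-minute gap → minute 93); B (finishes minute 89). That puts its earliest start at minute 99; it finishes at 99 + 25 = minute 124.
The earliest everything can be done is minute 124, which is after the deadline of 112, so it is not possible.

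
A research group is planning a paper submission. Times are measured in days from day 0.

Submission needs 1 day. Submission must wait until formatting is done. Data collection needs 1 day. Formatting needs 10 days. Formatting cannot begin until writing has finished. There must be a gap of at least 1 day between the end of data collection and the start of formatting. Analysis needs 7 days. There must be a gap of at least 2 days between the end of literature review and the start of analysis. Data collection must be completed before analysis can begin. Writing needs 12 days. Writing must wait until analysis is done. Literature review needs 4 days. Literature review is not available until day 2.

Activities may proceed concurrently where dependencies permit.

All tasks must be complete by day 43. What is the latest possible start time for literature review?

Submission must finish by day 43; it takes 1 day, so it must start by 43 − 1 = day 42.
Formatting feeds into submission (must start by day 42); so formatting must finish by day 42 and therefore start by day 32.
Writing has to be done before formatting (must start by day 32). That means finishing by day 32, i.e. starting by 32 − 12 = day 20.
Analysis must finish before writing (must start by day 20). With a 7-day duration, analysis must start by 20 − 7 = day 13.
Literature review must finish before analysis (must start by day 13, minus 2-day gap → day 11). With a 4-day duration, literature review must start by 11 − 4 = day 7.

7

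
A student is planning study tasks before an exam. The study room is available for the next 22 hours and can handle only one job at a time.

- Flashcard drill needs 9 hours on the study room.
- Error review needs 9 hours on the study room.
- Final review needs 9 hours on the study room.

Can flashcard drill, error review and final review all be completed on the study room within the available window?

Running back to back, the jobs need 9 + 9 + 9 = 27 hours on the study room.
Since 27 > 22, they cannot all fit.

No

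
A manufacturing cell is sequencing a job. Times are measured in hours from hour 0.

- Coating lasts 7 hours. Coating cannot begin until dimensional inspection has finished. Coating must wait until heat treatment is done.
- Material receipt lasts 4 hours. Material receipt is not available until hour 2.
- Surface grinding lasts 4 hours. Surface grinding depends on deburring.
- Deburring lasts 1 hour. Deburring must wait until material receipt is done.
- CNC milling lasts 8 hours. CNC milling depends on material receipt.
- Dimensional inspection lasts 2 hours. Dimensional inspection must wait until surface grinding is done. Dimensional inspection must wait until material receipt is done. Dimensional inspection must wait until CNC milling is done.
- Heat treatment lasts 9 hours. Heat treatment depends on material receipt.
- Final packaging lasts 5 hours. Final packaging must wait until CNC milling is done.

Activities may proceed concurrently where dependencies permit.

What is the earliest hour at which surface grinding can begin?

Material receipt cannot begin until its own release at hour 2. It runs from hour 2 to 2 + 4 = hour 6.
After material receipt (finishes hour 6), deburring can start at hour 6 and finishes at hour 7.
Surface grinding waits on deburring (finishes hour 7), so the earliest it can start is hour 7.

7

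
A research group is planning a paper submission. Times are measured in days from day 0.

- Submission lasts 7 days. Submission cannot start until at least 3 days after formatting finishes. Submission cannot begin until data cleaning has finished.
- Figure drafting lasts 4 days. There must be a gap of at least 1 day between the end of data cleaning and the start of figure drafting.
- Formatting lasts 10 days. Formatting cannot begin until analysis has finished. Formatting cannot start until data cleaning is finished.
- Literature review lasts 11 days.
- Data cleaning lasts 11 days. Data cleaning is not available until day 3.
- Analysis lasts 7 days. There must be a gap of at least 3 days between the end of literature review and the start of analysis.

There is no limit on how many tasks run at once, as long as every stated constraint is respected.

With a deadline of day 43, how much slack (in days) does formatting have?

Data cleaning cannot begin until its own release at day 3. It runs from day 3 to 3 + 11 = day 14.
Literature review can start immediately at day 0; it finishes at day 11.
Analysis cannot begin until literature review (finishes day 11, plus 3-day gap → day 14). It runs from day 14 to 14 + 7 = day 21.
Formatting cannot start until analysis (finishes day 21); data cleaning (finishes day 14). The controlling bound is day 21, so formatting finishes at 21 + 10 = day 31.

Working backward from the deadline:
Submission must finish by day 43; it takes 7 days, so it must start by 43 − 7 = day 36.
Since submission (must start by day 36, minus 3-day gap → day 33) depends on it, formatting must finish by day 33. Backing off its 10-day duration gives a latest start of day 23.
So formatting can start as early as day 21 and as late as day 23, giving 23 − 21 = 2 days of slack.

2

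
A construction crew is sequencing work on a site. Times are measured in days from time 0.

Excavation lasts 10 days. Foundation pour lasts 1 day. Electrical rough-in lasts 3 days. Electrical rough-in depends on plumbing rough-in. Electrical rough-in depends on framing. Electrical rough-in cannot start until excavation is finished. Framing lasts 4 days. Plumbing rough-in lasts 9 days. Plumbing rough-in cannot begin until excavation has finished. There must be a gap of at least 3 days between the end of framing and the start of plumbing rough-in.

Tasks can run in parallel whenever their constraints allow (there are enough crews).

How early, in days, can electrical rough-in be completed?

22

Framing has no prerequisites, so it starts at day 0 and finishes at day 4.
Excavation can start immediately at day 0; it finishes at day 10.
Plumbing rough-in cannot start until excavation (finishes day 10); framing (finishes day 4, plus 3-day gap → day 7). The controlling bound is day 10, so plumbing rough-in finishes at 10 + 9 = day 19.
Electrical rough-in has to wait for plumbing rough-in (finishes day 19); framing (finishes day 4); excavation (finishes day 10). The latest of these is day 19, so electrical rough-in runs day 19 to 19 + 3 = day 22.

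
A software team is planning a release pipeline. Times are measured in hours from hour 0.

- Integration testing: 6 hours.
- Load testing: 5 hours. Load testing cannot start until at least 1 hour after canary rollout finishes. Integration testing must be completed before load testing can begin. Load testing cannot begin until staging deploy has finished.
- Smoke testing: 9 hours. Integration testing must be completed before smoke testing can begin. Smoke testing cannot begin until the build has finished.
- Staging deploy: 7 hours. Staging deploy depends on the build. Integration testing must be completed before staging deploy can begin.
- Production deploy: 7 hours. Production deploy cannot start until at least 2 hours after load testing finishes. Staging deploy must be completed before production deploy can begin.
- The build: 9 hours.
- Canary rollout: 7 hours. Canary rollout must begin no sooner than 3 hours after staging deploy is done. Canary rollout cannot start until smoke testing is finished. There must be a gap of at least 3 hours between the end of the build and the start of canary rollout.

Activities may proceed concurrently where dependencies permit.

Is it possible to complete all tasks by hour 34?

Integration testing can start immediately at hour 0; it finishes at hour 6.
The build can start immediately at hour 0; it finishes at hour 9.
Smoke testing needs all of integration testing (finishes hour 6); the build (finishes hour 9). That puts its earliest start at hour 9; it finishes at 9 + 9 = hour 18.
Staging deploy has to wait for the build (finishes hour 9); integration testing (finishes hour 6). The latest of these is hour 9, so staging deploy runs hour 9 to 9 + 7 = hour 16.
Canary rollout cannot start until staging deploy (finishes hour 16, plus 3-hour gap → hour 19); smoke testing (finishes hour 18); the build (finishes hour 9, plus 3-hour gap → hour 12). The controlling bound is hour 19, so canary rollout finishes at 19 + 7 = hour 26.
For load testing: canary rollout (finishes hour 26, plus 1-hour gap → hour 27); integration testing (finishes hour 6); staging deploy (finishes hour 16). Taking the maximum gives a start of hour 27, and it finishes at 27 + 5 = hour 32.
Production deploy needs all of load testing (finishes hour 32, plus 2-hour gap → hour 34); staging deploy (finishes hour 16). That puts its earliest start at hour 34; it finishes at 34 + 7 = hour 41.
The earliest everything can be done is hour 41, which is after the deadline of 34, so it is not possible.

No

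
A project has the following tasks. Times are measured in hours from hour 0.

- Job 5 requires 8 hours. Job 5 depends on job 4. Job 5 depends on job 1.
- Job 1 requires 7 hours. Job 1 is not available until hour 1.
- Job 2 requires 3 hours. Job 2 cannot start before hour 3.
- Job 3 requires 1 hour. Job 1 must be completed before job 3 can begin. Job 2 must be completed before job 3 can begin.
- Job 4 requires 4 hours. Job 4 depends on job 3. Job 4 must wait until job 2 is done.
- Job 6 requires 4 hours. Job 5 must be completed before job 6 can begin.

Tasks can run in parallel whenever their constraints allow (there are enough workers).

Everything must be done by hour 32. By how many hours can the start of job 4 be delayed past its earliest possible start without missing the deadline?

After its own release at hour 3, job 2 can start at hour 3 and finishes at hour 6.
Job 1 cannot begin until its own release at hour 1. It runs from hour 1 to 1 + 7 = hour 8.
Job 3 needs all of job 1 (finishes hour 8); job 2 (finishes hour 6). That puts its earliest start at hour 8; it finishes at 8 + 1 = hour 9.
For job 4: job 3 (finishes hour 9); job 2 (finishes hour 6). Taking the maximum gives a start of hour 9, and it finishes at 9 + 4 = hour 13.

Working backward from the deadline:
Job 6 must finish by hour 32; it takes 4 hours, so it must start by 32 − 4 = hour 28.
Job 5 has to be done before job 6 (must start by hour 28). That means finishing by hour 28, i.e. starting by 28 − 8 = hour 20.
Job 4 feeds into job 5 (must start by hour 20); so job 4 must finish by hour 20 and therefore start by hour 16.
So job 4 can start as early as hour 9 and as late as hour 16, giving 16 − 9 = 7 hours of slack.

7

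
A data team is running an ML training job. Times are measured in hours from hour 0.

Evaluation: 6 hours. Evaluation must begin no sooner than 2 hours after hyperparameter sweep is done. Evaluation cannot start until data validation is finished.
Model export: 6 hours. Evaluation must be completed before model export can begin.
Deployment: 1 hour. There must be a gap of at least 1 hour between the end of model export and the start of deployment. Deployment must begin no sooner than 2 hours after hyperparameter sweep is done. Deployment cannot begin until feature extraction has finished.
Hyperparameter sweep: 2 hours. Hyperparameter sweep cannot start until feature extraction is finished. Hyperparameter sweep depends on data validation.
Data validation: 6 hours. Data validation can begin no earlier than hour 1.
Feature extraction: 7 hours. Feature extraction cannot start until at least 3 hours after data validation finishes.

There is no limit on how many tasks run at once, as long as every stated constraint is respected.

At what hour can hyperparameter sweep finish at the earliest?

19

Data validation waits on its own release at hour 1, so it starts at hour 1 and finishes at 1 + 6 = hour 7.
Feature extraction cannot begin until data validation (finishes hour 7, plus 3-hour gap → hour 10). It runs from hour 10 to 10 + 7 = hour 17.
Hyperparameter sweep cannot start until feature extraction (finishes hour 17); data validation (finishes hour 7). The controlling bound is hour 17, so hyperparameter sweep finishes at 17 + 2 = hour 19.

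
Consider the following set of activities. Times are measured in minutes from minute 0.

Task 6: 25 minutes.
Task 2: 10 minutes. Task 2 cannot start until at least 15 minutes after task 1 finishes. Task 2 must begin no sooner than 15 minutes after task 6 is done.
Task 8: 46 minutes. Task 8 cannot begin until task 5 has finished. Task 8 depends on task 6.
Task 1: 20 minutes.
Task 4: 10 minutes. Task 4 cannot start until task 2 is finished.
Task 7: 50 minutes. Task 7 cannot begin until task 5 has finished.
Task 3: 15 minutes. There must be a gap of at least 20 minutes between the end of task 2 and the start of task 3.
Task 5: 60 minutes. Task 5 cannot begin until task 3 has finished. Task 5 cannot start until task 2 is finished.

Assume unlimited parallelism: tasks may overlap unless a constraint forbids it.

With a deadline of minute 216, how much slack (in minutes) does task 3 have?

21

Nothing blocks task 6, so it runs from minute 0 to minute 25.
Task 1 has no prerequisites, so it starts at minute 0 and finishes at minute 20.
For task 2: task 1 (finishes minute 20, plus 15-minute gap → minute 35); task 6 (finishes minute 25, plus 15-minute gap → minute 40). Taking the maximum gives a start of minute 40, and it finishes at 40 + 10 = minute 50.
Task 3 cannot begin until task 2 (finishes minute 50, plus 20-minute gap → minute 70). It runs from minute 70 to 70 + 15 = minute 85.

Working backward from the deadline:
Task 7 must finish by minute 216; it takes 50 minutes, so it must start by 216 − 50 = minute 166.
To finish by minute 216, task 8 (duration 46) must start no later than minute 170.
For task 5: task 7 (must start by minute 166); task 8 (must start by minute 170). The most restrictive is minute 166; with a 60-minute duration, task 5 must start by minute 106.
Task 3 has to be done before task 5 (must start by minute 106). That means finishing by minute 106, i.e. starting by 106 − 15 = minute 91.
So task 3 can start as early as minute 70 and as late as minute 91, giving 91 − 70 = 21 minutes of slack.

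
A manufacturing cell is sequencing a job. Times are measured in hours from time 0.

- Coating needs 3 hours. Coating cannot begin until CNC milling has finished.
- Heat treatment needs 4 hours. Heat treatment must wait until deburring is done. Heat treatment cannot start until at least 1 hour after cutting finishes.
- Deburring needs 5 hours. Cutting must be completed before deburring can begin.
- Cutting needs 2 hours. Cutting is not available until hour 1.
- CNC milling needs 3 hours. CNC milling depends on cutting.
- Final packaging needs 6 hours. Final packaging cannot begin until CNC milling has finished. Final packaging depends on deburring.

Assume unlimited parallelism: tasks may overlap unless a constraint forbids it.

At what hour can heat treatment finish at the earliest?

12

Cutting cannot begin until its own release at hour 1. It runs from hour 1 to 1 + 2 = hour 3.
Deburring waits on cutting (finishes hour 3), so it starts at hour 3 and finishes at 3 + 5 = hour 8.
Heat treatment needs all of deburring (finishes hour 8); cutting (finishes hour 3, plus 1-hour gap → hour 4). That puts its earliest start at hour 8; it finishes at 8 + 4 = hour 12.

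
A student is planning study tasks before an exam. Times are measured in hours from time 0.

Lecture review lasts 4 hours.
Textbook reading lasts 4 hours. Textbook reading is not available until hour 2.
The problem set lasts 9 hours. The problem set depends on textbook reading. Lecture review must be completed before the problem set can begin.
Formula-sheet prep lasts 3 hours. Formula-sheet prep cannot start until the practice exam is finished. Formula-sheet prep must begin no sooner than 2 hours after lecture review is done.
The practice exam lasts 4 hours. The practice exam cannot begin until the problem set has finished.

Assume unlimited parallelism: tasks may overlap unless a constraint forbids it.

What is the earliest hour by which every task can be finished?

Lecture review can start immediately at hour 0; it finishes at hour 4.
Textbook reading waits on its own release at hour 2, so it starts at hour 2 and finishes at 2 + 4 = hour 6.
For the problem set: textbook reading (finishes hour 6); lecture review (finishes hour 4). Taking the maximum gives a start of hour 6, and it finishes at 6 + 9 = hour 15.
The practice exam cannot begin until the problem set (finishes hour 15). It runs from hour 15 to 15 + 4 = hour 19.
Formula-sheet prep needs all of the practice exam (finishes hour 19); lecture review (finishes hour 4, plus 2-hour gap → hour 6). That puts its earliest start at hour 19; it finishes at 19 + 3 = hour 22.
All tasks are finished once the last one completes. Finish times: Textbook reading at 6, Lecture review at 4, The problem set at 15, The practice exam at 19, Formula-sheet prep at 22. The latest is hour 22.

22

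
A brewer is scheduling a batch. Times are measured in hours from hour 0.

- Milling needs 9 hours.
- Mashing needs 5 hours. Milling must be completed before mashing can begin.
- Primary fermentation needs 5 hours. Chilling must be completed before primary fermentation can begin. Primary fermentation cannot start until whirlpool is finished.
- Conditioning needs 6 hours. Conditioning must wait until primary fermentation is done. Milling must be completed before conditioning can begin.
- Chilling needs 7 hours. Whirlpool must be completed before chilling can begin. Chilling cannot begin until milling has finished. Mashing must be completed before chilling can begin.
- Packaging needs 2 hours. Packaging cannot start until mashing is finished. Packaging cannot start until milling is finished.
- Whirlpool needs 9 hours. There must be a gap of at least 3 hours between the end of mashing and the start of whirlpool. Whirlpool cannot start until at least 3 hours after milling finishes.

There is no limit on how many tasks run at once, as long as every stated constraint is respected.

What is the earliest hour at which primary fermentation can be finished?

Milling has no prerequisites, so it starts at hour 0 and finishes at hour 9.
After milling (finishes hour 9), mashing can start at hour 9 and finishes at hour 14.
Whirlpool cannot start until mashing (finishes hour 14, plus 3-hour gap → hour 17); milling (finishes hour 9, plus 3-hour gap → hour 12). The controlling bound is hour 17, so whirlpool finishes at 17 + 9 = hour 26.
Chilling has to wait for whirlpool (finishes hour 26); milling (finishes hour 9); mashing (finishes hour 14). The latest of these is hour 26, so chilling runs hour 26 to 26 + 7 = hour 33.
Primary fermentation has to wait for chilling (finishes hour 33); whirlpool (finishes hour 26). The latest of these is hour 33, so primary fermentation runs hour 33 to 33 + 5 = hour 38.

38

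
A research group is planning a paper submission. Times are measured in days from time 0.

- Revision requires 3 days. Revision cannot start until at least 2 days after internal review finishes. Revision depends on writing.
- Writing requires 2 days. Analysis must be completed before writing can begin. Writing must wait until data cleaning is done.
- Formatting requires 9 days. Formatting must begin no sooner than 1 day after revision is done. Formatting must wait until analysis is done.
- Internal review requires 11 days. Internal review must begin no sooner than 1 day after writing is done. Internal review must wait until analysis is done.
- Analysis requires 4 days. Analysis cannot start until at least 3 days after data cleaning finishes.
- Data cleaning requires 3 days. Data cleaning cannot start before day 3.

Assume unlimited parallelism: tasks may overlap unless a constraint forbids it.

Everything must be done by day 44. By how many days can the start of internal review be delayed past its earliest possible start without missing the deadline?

2

After its own release at day 3, data cleaning can start at day 3 and finishes at day 6.
Analysis waits on data cleaning (finishes day 6, plus 3-day gap → day 9), so it starts at day 9 and finishes at 9 + 4 = day 13.
Writing needs all of analysis (finishes day 13); data cleaning (finishes day 6). That puts its earliest start at day 13; it finishes at 13 + 2 = day 15.
Internal review cannot start until writing (finishes day 15, plus 1-day gap → day 16); analysis (finishes day 13). The controlling bound is day 16, so internal review finishes at 16 + 11 = day 27.

Working backward from the deadline:
Formatting must finish by day 44; it takes 9 days, so it must start by 44 − 9 = day 35.
Revision feeds into formatting (must start by day 35, minus 1-day gap → day 34); so revision must finish by day 34 and therefore start by day 31.
Internal review feeds into revision (must start by day 31, minus 2-day gap → day 29); so internal review must finish by day 29 and therefore start by day 18.
So internal review can start as early as day 16 and as late as day 18, giving 18 − 16 = 2 days of slack.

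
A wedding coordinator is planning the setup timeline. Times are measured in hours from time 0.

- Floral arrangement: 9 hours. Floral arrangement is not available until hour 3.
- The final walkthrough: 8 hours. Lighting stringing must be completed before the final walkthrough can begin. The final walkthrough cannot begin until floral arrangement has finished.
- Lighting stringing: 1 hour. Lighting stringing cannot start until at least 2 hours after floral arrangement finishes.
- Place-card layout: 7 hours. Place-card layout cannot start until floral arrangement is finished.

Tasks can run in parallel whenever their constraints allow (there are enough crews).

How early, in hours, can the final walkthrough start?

15

After its own release at hour 3, floral arrangement can start at hour 3 and finishes at hour 12.
Lighting stringing waits on floral arrangement (finishes hour 12, plus 2-hour gap → hour 14), so it starts at hour 14 and finishes at 14 + 1 = hour 15.
The final walkthrough waits on lighting stringing (finishes hour 15); floral arrangement (finishes hour 12). The latest of these is hour 15, which is the earliest the final walkthrough can start.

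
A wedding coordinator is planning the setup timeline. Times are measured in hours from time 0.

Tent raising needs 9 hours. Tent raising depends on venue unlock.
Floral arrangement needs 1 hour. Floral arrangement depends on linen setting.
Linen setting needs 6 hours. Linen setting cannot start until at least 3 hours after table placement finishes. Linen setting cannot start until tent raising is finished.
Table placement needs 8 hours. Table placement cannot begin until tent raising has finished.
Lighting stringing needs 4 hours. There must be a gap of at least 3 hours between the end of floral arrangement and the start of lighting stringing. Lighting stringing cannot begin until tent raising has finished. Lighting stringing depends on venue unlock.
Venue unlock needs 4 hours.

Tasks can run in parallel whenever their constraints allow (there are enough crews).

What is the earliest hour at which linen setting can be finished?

Nothing blocks venue unlock, so it runs from hour 0 to hour 4.
After venue unlock (finishes hour 4), tent raising can start at hour 4 and finishes at hour 13.
Table placement waits on tent raising (finishes hour 13), so it starts at hour 13 and finishes at 13 + 8 = hour 21.
Linen setting needs all of table placement (finishes hour 21, plus 3-hour gap → hour 24); tent raising (finishes hour 13). That puts its earliest start at hour 24; it finishes at 24 + 6 = hour 30.

30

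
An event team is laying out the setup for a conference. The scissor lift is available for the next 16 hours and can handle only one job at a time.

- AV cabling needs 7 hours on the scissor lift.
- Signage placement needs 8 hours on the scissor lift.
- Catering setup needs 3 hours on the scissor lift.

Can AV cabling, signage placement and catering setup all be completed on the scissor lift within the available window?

Running back to back, the jobs need 7 + 8 + 3 = 18 hours on the scissor lift.
Since 18 > 16, they cannot all fit.

No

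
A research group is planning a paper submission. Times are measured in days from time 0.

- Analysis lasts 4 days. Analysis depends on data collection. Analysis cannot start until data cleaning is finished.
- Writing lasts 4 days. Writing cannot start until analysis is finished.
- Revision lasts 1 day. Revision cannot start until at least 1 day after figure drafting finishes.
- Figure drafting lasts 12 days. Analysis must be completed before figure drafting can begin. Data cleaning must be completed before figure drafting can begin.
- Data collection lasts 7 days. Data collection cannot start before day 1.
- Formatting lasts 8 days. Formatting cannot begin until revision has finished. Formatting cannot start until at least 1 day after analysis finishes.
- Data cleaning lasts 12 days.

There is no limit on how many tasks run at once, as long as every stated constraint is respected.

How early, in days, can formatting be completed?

38

Data cleaning can start immediately at day 0; it finishes at day 12.
After its own release at day 1, data collection can start at day 1 and finishes at day 8.
For analysis: data collection (finishes day 8); data cleaning (finishes day 12). Taking the maximum gives a start of day 12, and it finishes at 12 + 4 = day 16.
Figure drafting cannot start until analysis (finishes day 16); data cleaning (finishes day 12). The controlling bound is day 16, so figure drafting finishes at 16 + 12 = day 28.
Revision cannot begin until figure drafting (finishes day 28, plus 1-day gap → day 29). It runs from day 29 to 29 + 1 = day 30.
Formatting has to wait for revision (finishes day 30); analysis (finishes day 16, plus 1-day gap → day 17). The latest of these is day 30, so formatting runs day 30 to 30 + 8 = day 38.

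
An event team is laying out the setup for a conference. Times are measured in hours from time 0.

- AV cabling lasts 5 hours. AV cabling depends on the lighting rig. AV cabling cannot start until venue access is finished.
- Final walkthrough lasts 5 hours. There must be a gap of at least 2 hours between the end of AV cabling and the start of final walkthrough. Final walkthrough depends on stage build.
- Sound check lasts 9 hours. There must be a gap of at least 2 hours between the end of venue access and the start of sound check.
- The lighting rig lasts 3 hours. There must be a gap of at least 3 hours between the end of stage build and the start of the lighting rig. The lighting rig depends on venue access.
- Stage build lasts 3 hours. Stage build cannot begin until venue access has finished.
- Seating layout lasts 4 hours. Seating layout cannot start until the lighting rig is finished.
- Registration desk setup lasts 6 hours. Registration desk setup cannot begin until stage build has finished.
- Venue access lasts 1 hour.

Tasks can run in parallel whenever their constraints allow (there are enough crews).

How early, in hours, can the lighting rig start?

7

Nothing blocks venue access, so it runs from hour 0 to hour 1.
Stage build cannot begin until venue access (finishes hour 1). It runs from hour 1 to 1 + 3 = hour 4.
The lighting rig waits on stage build (finishes hour 4, plus 3-hour gap → hour 7); venue access (finishes hour 1). The latest of these is hour 7, which is the earliest the lighting rig can start.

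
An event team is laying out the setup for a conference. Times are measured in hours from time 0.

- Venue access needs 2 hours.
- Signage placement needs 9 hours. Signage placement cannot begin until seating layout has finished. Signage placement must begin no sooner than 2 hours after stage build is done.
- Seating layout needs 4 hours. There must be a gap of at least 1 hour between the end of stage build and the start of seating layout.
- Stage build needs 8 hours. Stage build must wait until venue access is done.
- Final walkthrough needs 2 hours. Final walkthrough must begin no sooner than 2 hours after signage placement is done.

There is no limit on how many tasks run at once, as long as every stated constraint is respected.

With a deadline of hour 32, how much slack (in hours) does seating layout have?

4

Venue access can start immediately at hour 0; it finishes at hour 2.
Stage build waits on venue access (finishes hour 2), so it starts at hour 2 and finishes at 2 + 8 = hour 10.
Seating layout waits on stage build (finishes hour 10, plus 1-hour gap → hour 11), so it starts at hour 11 and finishes at 11 + 4 = hour 15.

Working backward from the deadline:
Final walkthrough must finish by hour 32; it takes 2 hours, so it must start by 32 − 2 = hour 30.
Since final walkthrough (must start by hour 30, minus 2-hour gap → hour 28) depends on it, signage placement must finish by hour 28. Backing off its 9-hour duration gives a latest start of hour 19.
Seating layout has to be done before signage placement (must start by hour 19). That means finishing by hour 19, i.e. starting by 19 − 4 = hour 15.
So seating layout can start as early as hour 11 and as late as hour 15, giving 15 − 11 = 4 hours of slack.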